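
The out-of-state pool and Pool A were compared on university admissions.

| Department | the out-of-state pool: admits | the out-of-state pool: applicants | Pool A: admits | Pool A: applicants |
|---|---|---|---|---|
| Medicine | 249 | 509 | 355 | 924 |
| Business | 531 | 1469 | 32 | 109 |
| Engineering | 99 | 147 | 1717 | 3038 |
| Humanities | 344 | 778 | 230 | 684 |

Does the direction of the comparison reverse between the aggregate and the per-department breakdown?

Medicine: the out-of-state pool 249/509 = 48.9%, Pool A 355/924 = 38.4% → the out-of-state pool
Business: the out-of-state pool 531/1469 = 36.1%, Pool A 32/109 = 29.4% → the out-of-state pool
Engineering: the out-of-state pool 99/147 = 67.3%, Pool A 1717/3038 = 56.5% → the out-of-state pool
Humanities: the out-of-state pool 344/778 = 44.2%, Pool A 230/684 = 33.6% → the out-of-state pool
Overall: the out-of-state pool 1223/2903 = 42.1%, Pool A 2334/4755 = 49.1% → Pool A
The out-of-state pool wins each department group but Pool A wins overall — the comparison reverses. The out-of-state pool's applicants skew toward Business, which has a lower base rate.

Yes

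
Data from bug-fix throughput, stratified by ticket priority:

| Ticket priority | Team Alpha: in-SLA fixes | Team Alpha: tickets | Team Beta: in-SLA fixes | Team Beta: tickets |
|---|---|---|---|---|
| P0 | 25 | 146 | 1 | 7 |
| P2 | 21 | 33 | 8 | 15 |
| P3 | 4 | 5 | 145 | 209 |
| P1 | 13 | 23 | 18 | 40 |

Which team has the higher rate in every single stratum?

P0: Team Alpha 25/146 = 17.1%, Team Beta 1/7 = 14.3% → Team Alpha
P2: Team Alpha 21/33 = 63.6%, Team Beta 8/15 = 53.3% → Team Alpha
P3: Team Alpha 4/5 = 80.0%, Team Beta 145/209 = 69.4% → Team Alpha
P1: Team Alpha 13/23 = 56.5%, Team Beta 18/40 = 45.0% → Team Alpha
Team Alpha has the higher rate in all 4 groups.

Team Alpha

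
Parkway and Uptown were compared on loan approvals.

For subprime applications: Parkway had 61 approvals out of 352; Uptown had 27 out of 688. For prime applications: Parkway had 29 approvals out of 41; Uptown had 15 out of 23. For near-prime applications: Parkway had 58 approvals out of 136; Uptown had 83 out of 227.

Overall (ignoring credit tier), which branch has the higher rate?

Subprime: Parkway 61/352 = 17.3%, Uptown 27/688 = 3.9% → Parkway
Prime: Parkway 29/41 = 70.7%, Uptown 15/23 = 65.2% → Parkway
Near-prime: Parkway 58/136 = 42.6%, Uptown 83/227 = 36.6% → Parkway
Overall: Parkway 148/529 = 28.0%, Uptown 125/938 = 13.3% → Parkway

Parkway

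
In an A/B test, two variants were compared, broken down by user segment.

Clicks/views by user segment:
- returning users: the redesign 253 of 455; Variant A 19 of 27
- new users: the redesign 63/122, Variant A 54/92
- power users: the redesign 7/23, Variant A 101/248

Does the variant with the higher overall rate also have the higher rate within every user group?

Returning users: the redesign 253/455 = 55.6%, Variant A 19/27 = 70.4% → Variant A
New users: the redesign 63/122 = 51.6%, Variant A 54/92 = 58.7% → Variant A
Power users: the redesign 7/23 = 30.4%, Variant A 101/248 = 40.7% → Variant A
Overall: the redesign 323/600 = 53.8%, Variant A 174/367 = 47.4% → the redesign
Variant A wins each user group but the redesign wins overall — the comparison reverses. Variant A's views skew toward power users, which has a lower base rate.

No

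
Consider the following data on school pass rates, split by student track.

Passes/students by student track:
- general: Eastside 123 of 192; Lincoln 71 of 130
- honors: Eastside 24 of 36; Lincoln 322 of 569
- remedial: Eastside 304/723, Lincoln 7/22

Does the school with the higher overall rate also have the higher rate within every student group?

No

General: Eastside 123/192 = 64.1%, Lincoln 71/130 = 54.6% → Eastside
Honors: Eastside 24/36 = 66.7%, Lincoln 322/569 = 56.6% → Eastside
Remedial: Eastside 304/723 = 42.0%, Lincoln 7/22 = 31.8% → Eastside
Overall: Eastside 451/951 = 47.4%, Lincoln 400/721 = 55.5% → Lincoln
Eastside wins each student group but Lincoln wins overall — the comparison reverses. Eastside's students skew toward remedial, which has a lower base rate.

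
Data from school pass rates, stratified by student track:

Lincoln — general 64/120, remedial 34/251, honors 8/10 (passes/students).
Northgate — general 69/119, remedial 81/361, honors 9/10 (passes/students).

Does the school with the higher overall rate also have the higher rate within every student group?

General: Lincoln 64/120 = 53.3%, Northgate 69/119 = 58.0% → Northgate
Remedial: Lincoln 34/251 = 13.5%, Northgate 81/361 = 22.4% → Northgate
Honors: Lincoln 8/10 = 80.0%, Northgate 9/10 = 90.0% → Northgate
Overall: Lincoln 106/381 = 27.8%, Northgate 159/490 = 32.4% → Northgate
Northgate wins overall and in every student group — no reversal.

Yes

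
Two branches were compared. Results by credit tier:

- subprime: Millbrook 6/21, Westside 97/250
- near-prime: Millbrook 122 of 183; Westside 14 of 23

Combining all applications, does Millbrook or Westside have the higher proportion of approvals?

Millbrook

Subprime: Millbrook 6/21 = 28.6%, Westside 97/250 = 38.8% → Westside
Near-prime: Millbrook 122/183 = 66.7%, Westside 14/23 = 60.9% → Millbrook
Overall: Millbrook 128/204 = 62.7%, Westside 111/273 = 40.7% → Millbrook
(Neither sweeps every credit group, but Millbrook has the higher pooled rate.)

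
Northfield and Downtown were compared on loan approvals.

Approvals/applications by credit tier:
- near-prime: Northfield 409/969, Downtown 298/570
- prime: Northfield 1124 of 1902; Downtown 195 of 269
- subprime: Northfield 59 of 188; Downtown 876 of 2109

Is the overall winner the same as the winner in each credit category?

No

Near-prime: Northfield 409/969 = 42.2%, Downtown 298/570 = 52.3% → Downtown
Prime: Northfield 1124/1902 = 59.1%, Downtown 195/269 = 72.5% → Downtown
Subprime: Northfield 59/188 = 31.4%, Downtown 876/2109 = 41.5% → Downtown
Overall: Northfield 1592/3059 = 52.0%, Downtown 1369/2948 = 46.4% → Northfield
Downtown wins each credit group but Northfield wins overall — the comparison reverses. Downtown's applications skew toward subprime, which has a lower base rate.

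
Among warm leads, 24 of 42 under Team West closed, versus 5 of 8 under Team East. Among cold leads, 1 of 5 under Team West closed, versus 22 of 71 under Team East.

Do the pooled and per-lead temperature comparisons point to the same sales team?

No

Warm: Team West 24/42 = 57.1%, Team East 5/8 = 62.5% → Team East
Cold: Team West 1/5 = 20.0%, Team East 22/71 = 31.0% → Team East
Overall: Team West 25/47 = 53.2%, Team East 27/79 = 34.2% → Team West
Team East wins each lead group but Team West wins overall — the comparison reverses. Team East's leads skew toward cold, which has a lower base rate.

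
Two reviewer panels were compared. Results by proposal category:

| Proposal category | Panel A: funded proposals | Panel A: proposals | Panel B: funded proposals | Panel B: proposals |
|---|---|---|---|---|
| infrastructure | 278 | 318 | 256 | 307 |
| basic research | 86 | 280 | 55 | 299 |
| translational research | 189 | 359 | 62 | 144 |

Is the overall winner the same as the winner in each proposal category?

Infrastructure: Panel A 278/318 = 87.4%, Panel B 256/307 = 83.4% → Panel A
Basic research: Panel A 86/280 = 30.7%, Panel B 55/299 = 18.4% → Panel A
Translational research: Panel A 189/359 = 52.6%, Panel B 62/144 = 43.1% → Panel A
Overall: Panel A 553/957 = 57.8%, Panel B 373/750 = 49.7% → Panel A
Panel A wins overall and in every proposal group — no reversal.

Yes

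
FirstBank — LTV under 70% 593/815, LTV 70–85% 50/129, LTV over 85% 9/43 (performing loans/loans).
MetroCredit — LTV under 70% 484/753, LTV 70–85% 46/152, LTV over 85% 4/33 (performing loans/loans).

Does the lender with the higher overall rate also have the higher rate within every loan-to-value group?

Yes

LTV under 70%: FirstBank 593/815 = 72.8%, MetroCredit 484/753 = 64.3% → FirstBank
LTV 70–85%: FirstBank 50/129 = 38.8%, MetroCredit 46/152 = 30.3% → FirstBank
LTV over 85%: FirstBank 9/43 = 20.9%, MetroCredit 4/33 = 12.1% → FirstBank
Overall: FirstBank 652/987 = 66.1%, MetroCredit 534/938 = 56.9% → FirstBank
FirstBank wins overall and in every loan-to-value group — no reversal.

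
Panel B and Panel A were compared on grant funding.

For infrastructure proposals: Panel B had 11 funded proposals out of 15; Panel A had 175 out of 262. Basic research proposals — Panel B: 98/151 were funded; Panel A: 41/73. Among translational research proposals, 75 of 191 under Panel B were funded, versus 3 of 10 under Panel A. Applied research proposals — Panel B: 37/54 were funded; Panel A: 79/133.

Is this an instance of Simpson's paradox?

Infrastructure: Panel B 11/15 = 73.3%, Panel A 175/262 = 66.8% → Panel B
Basic research: Panel B 98/151 = 64.9%, Panel A 41/73 = 56.2% → Panel B
Translational research: Panel B 75/191 = 39.3%, Panel A 3/10 = 30.0% → Panel B
Applied research: Panel B 37/54 = 68.5%, Panel A 79/133 = 59.4% → Panel B
Overall: Panel B 221/411 = 53.8%, Panel A 298/478 = 62.3% → Panel A
Panel B wins each proposal group but Panel A wins overall — the comparison reverses. Panel B's proposals skew toward translational research, which has a lower base rate.

Yes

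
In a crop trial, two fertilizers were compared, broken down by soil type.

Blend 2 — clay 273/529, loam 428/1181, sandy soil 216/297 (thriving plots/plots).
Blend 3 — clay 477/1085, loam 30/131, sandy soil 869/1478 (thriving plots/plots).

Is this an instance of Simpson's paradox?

Yes

Clay: Blend 2 273/529 = 51.6%, Blend 3 477/1085 = 44.0% → Blend 2
Loam: Blend 2 428/1181 = 36.2%, Blend 3 30/131 = 22.9% → Blend 2
Sandy soil: Blend 2 216/297 = 72.7%, Blend 3 869/1478 = 58.8% → Blend 2
Overall: Blend 2 917/2007 = 45.7%, Blend 3 1376/2694 = 51.1% → Blend 3
Blend 2 wins each soil group but Blend 3 wins overall — the comparison reverses. Blend 2's plots skew toward loam, which has a lower base rate.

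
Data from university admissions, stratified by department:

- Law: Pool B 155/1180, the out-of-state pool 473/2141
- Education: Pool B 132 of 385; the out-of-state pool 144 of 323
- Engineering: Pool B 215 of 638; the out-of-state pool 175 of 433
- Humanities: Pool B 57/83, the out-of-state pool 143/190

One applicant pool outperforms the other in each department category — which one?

Law: Pool B 155/1180 = 13.1%, the out-of-state pool 473/2141 = 22.1% → the out-of-state pool
Education: Pool B 132/385 = 34.3%, the out-of-state pool 144/323 = 44.6% → the out-of-state pool
Engineering: Pool B 215/638 = 33.7%, the out-of-state pool 175/433 = 40.4% → the out-of-state pool
Humanities: Pool B 57/83 = 68.7%, the out-of-state pool 143/190 = 75.3% → the out-of-state pool
The out-of-state pool has the higher rate in all 4 groups.

the out-of-state pool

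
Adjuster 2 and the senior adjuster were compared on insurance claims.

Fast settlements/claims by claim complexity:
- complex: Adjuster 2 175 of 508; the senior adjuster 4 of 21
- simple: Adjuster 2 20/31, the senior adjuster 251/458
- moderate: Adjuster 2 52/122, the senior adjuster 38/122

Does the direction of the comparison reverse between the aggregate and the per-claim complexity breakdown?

Complex: Adjuster 2 175/508 = 34.4%, the senior adjuster 4/21 = 19.0% → Adjuster 2
Simple: Adjuster 2 20/31 = 64.5%, the senior adjuster 251/458 = 54.8% → Adjuster 2
Moderate: Adjuster 2 52/122 = 42.6%, the senior adjuster 38/122 = 31.1% → Adjuster 2
Overall: Adjuster 2 247/661 = 37.4%, the senior adjuster 293/601 = 48.8% → the senior adjuster
Adjuster 2 wins each claim group but the senior adjuster wins overall — the comparison reverses. Adjuster 2's claims skew toward complex, which has a lower base rate.

Yes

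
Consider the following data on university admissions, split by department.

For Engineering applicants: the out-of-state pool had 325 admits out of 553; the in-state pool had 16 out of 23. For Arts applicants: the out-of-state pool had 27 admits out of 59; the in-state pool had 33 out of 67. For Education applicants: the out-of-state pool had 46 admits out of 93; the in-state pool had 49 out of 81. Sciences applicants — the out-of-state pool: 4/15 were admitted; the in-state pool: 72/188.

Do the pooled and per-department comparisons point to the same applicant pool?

Engineering: the out-of-state pool 325/553 = 58.8%, the in-state pool 16/23 = 69.6% → the in-state pool
Arts: the out-of-state pool 27/59 = 45.8%, the in-state pool 33/67 = 49.3% → the in-state pool
Education: the out-of-state pool 46/93 = 49.5%, the in-state pool 49/81 = 60.5% → the in-state pool
Sciences: the out-of-state pool 4/15 = 26.7%, the in-state pool 72/188 = 38.3% → the in-state pool
Overall: the out-of-state pool 402/720 = 55.8%, the in-state pool 170/359 = 47.4% → the out-of-state pool
The in-state pool wins each department group but the out-of-state pool wins overall — the comparison reverses. The in-state pool's applicants skew toward Sciences, which has a lower base rate.

No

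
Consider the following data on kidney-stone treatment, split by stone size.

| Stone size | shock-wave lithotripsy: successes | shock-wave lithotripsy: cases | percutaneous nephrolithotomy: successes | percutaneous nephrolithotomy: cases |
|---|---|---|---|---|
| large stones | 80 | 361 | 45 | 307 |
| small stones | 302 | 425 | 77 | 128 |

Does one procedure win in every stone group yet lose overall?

Large stones: shock-wave lithotripsy 80/361 = 22.2%, percutaneous nephrolithotomy 45/307 = 14.7% → shock-wave lithotripsy
Small stones: shock-wave lithotripsy 302/425 = 71.1%, percutaneous nephrolithotomy 77/128 = 60.2% → shock-wave lithotripsy
Overall: shock-wave lithotripsy 382/786 = 48.6%, percutaneous nephrolithotomy 122/435 = 28.0% → shock-wave lithotripsy
Shock-wave lithotripsy wins overall and in every stone group — no reversal.

No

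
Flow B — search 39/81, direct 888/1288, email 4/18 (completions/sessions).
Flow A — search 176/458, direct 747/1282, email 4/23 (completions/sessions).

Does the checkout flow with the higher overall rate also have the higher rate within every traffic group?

Yes

Search: Flow B 39/81 = 48.1%, Flow A 176/458 = 38.4% → Flow B
Direct: Flow B 888/1288 = 68.9%, Flow A 747/1282 = 58.3% → Flow B
Email: Flow B 4/18 = 22.2%, Flow A 4/23 = 17.4% → Flow B
Overall: Flow B 931/1387 = 67.1%, Flow A 927/1763 = 52.6% → Flow B
Flow B wins overall and in every traffic group — no reversal.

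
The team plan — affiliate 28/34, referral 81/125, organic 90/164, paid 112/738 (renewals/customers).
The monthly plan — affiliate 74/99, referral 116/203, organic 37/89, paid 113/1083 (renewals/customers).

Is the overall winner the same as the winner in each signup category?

Affiliate: the team plan 28/34 = 82.4%, the monthly plan 74/99 = 74.7% → the team plan
Referral: the team plan 81/125 = 64.8%, the monthly plan 116/203 = 57.1% → the team plan
Organic: the team plan 90/164 = 54.9%, the monthly plan 37/89 = 41.6% → the team plan
Paid: the team plan 112/738 = 15.2%, the monthly plan 113/1083 = 10.4% → the team plan
Overall: the team plan 311/1061 = 29.3%, the monthly plan 340/1474 = 23.1% → the team plan
The team plan wins overall and in every signup group — no reversal.

Yes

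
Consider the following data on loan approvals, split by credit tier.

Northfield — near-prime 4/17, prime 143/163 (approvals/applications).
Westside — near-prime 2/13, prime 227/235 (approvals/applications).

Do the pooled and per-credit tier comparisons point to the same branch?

Near-prime: Northfield 4/17 = 23.5%, Westside 2/13 = 15.4% → Northfield
Prime: Northfield 143/163 = 87.7%, Westside 227/235 = 96.6% → Westside
Overall: Northfield 147/180 = 81.7%, Westside 229/248 = 92.3% → Westside
Neither sweeps: Northfield wins 1 of 2 groups, Westside wins 1. Westside wins overall but not every group — no Simpson reversal.

No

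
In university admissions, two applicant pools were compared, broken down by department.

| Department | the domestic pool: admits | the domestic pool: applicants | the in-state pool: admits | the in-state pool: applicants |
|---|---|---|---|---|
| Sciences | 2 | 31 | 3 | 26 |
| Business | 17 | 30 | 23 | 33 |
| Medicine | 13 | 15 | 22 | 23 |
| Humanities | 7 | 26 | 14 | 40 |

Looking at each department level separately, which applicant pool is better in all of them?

Sciences: the domestic pool 2/31 = 6.5%, the in-state pool 3/26 = 11.5% → the in-state pool
Business: the domestic pool 17/30 = 56.7%, the in-state pool 23/33 = 69.7% → the in-state pool
Medicine: the domestic pool 13/15 = 86.7%, the in-state pool 22/23 = 95.7% → the in-state pool
Humanities: the domestic pool 7/26 = 26.9%, the in-state pool 14/40 = 35.0% → the in-state pool
The in-state pool has the higher rate in all 4 groups.

the in-state pool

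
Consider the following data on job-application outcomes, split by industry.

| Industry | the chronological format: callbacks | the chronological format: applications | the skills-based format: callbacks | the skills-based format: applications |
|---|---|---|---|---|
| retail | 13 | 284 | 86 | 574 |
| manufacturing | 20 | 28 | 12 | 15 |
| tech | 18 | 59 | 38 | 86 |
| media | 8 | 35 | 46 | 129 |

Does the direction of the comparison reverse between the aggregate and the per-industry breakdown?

Retail: the chronological format 13/284 = 4.6%, the skills-based format 86/574 = 15.0% → the skills-based format
Manufacturing: the chronological format 20/28 = 71.4%, the skills-based format 12/15 = 80.0% → the skills-based format
Tech: the chronological format 18/59 = 30.5%, the skills-based format 38/86 = 44.2% → the skills-based format
Media: the chronological format 8/35 = 22.9%, the skills-based format 46/129 = 35.7% → the skills-based format
Overall: the chronological format 59/406 = 14.5%, the skills-based format 182/804 = 22.6% → the skills-based format
The skills-based format wins overall and in every industry group — no reversal.

No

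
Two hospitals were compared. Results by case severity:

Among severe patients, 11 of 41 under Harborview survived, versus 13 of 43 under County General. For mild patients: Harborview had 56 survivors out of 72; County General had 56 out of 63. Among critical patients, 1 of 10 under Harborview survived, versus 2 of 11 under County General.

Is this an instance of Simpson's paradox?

No

Severe: Harborview 11/41 = 26.8%, County General 13/43 = 30.2% → County General
Mild: Harborview 56/72 = 77.8%, County General 56/63 = 88.9% → County General
Critical: Harborview 1/10 = 10.0%, County General 2/11 = 18.2% → County General
Overall: Harborview 68/123 = 55.3%, County General 71/117 = 60.7% → County General
County General wins overall and in every case group — no reversal.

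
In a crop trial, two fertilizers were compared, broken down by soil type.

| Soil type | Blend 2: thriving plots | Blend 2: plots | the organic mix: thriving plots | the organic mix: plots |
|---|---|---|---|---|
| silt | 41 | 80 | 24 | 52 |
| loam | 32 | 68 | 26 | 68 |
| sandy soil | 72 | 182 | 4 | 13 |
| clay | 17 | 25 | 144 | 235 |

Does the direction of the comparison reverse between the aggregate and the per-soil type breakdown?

Yes

Silt: Blend 2 41/80 = 51.2%, the organic mix 24/52 = 46.2% → Blend 2
Loam: Blend 2 32/68 = 47.1%, the organic mix 26/68 = 38.2% → Blend 2
Sandy soil: Blend 2 72/182 = 39.6%, the organic mix 4/13 = 30.8% → Blend 2
Clay: Blend 2 17/25 = 68.0%, the organic mix 144/235 = 61.3% → Blend 2
Overall: Blend 2 162/355 = 45.6%, the organic mix 198/368 = 53.8% → the organic mix
Blend 2 wins each soil group but the organic mix wins overall — the comparison reverses. Blend 2's plots skew toward sandy soil, which has a lower base rate.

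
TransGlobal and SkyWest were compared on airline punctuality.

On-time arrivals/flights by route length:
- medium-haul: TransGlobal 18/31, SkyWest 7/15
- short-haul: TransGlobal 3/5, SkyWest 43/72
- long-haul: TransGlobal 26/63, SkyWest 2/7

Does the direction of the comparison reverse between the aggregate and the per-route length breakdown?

Medium-haul: TransGlobal 18/31 = 58.1%, SkyWest 7/15 = 46.7% → TransGlobal
Short-haul: TransGlobal 3/5 = 60.0%, SkyWest 43/72 = 59.7% → TransGlobal
Long-haul: TransGlobal 26/63 = 41.3%, SkyWest 2/7 = 28.6% → TransGlobal
Overall: TransGlobal 47/99 = 47.5%, SkyWest 52/94 = 55.3% → SkyWest
TransGlobal wins each route group but SkyWest wins overall — the comparison reverses. TransGlobal's flights skew toward long-haul, which has a lower base rate.

Yes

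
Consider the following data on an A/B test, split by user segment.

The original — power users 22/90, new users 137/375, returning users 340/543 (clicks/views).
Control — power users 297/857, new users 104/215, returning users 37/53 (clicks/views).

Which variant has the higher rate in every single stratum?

Power users: the original 22/90 = 24.4%, Control 297/857 = 34.7% → Control
New users: the original 137/375 = 36.5%, Control 104/215 = 48.4% → Control
Returning users: the original 340/543 = 62.6%, Control 37/53 = 69.8% → Control
Control has the higher rate in all 3 groups.

Control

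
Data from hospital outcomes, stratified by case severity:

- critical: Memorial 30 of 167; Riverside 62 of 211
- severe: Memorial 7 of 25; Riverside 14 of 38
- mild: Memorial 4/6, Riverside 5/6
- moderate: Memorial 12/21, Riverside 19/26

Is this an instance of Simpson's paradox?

Critical: Memorial 30/167 = 18.0%, Riverside 62/211 = 29.4% → Riverside
Severe: Memorial 7/25 = 28.0%, Riverside 14/38 = 36.8% → Riverside
Mild: Memorial 4/6 = 66.7%, Riverside 5/6 = 83.3% → Riverside
Moderate: Memorial 12/21 = 57.1%, Riverside 19/26 = 73.1% → Riverside
Overall: Memorial 53/219 = 24.2%, Riverside 100/281 = 35.6% → Riverside
Riverside wins overall and in every case group — no reversal.

No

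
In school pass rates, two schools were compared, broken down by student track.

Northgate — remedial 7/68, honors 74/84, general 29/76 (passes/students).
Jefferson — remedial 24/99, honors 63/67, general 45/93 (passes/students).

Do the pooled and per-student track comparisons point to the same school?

Yes

Remedial: Northgate 7/68 = 10.3%, Jefferson 24/99 = 24.2% → Jefferson
Honors: Northgate 74/84 = 88.1%, Jefferson 63/67 = 94.0% → Jefferson
General: Northgate 29/76 = 38.2%, Jefferson 45/93 = 48.4% → Jefferson
Overall: Northgate 110/228 = 48.2%, Jefferson 132/259 = 51.0% → Jefferson
Jefferson wins overall and in every student group — no reversal.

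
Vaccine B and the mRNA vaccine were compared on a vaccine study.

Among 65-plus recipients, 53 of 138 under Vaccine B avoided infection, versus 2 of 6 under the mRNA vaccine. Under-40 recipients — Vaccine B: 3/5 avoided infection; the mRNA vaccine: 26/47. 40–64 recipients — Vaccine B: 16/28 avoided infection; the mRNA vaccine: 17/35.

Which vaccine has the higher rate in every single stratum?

65-plus: Vaccine B 53/138 = 38.4%, the mRNA vaccine 2/6 = 33.3% → Vaccine B
Under-40: Vaccine B 3/5 = 60.0%, the mRNA vaccine 26/47 = 55.3% → Vaccine B
40–64: Vaccine B 16/28 = 57.1%, the mRNA vaccine 17/35 = 48.6% → Vaccine B
Vaccine B has the higher rate in all 3 groups.

Vaccine B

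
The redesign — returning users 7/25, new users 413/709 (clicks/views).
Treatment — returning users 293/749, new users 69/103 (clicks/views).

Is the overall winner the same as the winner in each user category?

Returning users: the redesign 7/25 = 28.0%, Treatment 293/749 = 39.1% → Treatment
New users: the redesign 413/709 = 58.3%, Treatment 69/103 = 67.0% → Treatment
Overall: the redesign 420/734 = 57.2%, Treatment 362/852 = 42.5% → the redesign
Treatment wins each user group but the redesign wins overall — the comparison reverses. Treatment's views skew toward returning users, which has a lower base rate.

No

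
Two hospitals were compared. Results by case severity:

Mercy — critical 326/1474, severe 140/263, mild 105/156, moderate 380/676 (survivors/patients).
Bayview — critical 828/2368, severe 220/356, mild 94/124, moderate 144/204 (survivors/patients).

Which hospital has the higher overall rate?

Critical: Mercy 326/1474 = 22.1%, Bayview 828/2368 = 35.0% → Bayview
Severe: Mercy 140/263 = 53.2%, Bayview 220/356 = 61.8% → Bayview
Mild: Mercy 105/156 = 67.3%, Bayview 94/124 = 75.8% → Bayview
Moderate: Mercy 380/676 = 56.2%, Bayview 144/204 = 70.6% → Bayview
Overall: Mercy 951/2569 = 37.0%, Bayview 1286/3052 = 42.1% → Bayview

Bayview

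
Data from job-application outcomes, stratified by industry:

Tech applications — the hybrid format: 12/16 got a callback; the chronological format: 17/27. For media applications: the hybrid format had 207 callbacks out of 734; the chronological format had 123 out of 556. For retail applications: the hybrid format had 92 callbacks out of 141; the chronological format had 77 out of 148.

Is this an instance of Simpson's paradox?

Tech: the hybrid format 12/16 = 75.0%, the chronological format 17/27 = 63.0% → the hybrid format
Media: the hybrid format 207/734 = 28.2%, the chronological format 123/556 = 22.1% → the hybrid format
Retail: the hybrid format 92/141 = 65.2%, the chronological format 77/148 = 52.0% → the hybrid format
Overall: the hybrid format 311/891 = 34.9%, the chronological format 217/731 = 29.7% → the hybrid format
The hybrid format wins overall and in every industry group — no reversal.

No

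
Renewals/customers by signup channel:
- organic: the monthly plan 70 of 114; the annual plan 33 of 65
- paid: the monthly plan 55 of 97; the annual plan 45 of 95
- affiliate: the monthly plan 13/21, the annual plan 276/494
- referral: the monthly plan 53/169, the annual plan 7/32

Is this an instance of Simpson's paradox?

Yes

Organic: the monthly plan 70/114 = 61.4%, the annual plan 33/65 = 50.8% → the monthly plan
Paid: the monthly plan 55/97 = 56.7%, the annual plan 45/95 = 47.4% → the monthly plan
Affiliate: the monthly plan 13/21 = 61.9%, the annual plan 276/494 = 55.9% → the monthly plan
Referral: the monthly plan 53/169 = 31.4%, the annual plan 7/32 = 21.9% → the monthly plan
Overall: the monthly plan 191/401 = 47.6%, the annual plan 361/686 = 52.6% → the annual plan
The monthly plan wins each signup group but the annual plan wins overall — the comparison reverses. The monthly plan's customers skew toward referral, which has a lower base rate.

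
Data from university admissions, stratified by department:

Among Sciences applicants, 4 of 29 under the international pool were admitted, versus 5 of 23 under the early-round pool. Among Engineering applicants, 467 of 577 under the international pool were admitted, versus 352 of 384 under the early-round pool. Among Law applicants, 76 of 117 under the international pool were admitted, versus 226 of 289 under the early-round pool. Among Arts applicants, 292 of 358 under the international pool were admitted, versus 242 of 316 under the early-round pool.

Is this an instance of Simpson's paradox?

No

Sciences: the international pool 4/29 = 13.8%, the early-round pool 5/23 = 21.7% → the early-round pool
Engineering: the international pool 467/577 = 80.9%, the early-round pool 352/384 = 91.7% → the early-round pool
Law: the international pool 76/117 = 65.0%, the early-round pool 226/289 = 78.2% → the early-round pool
Arts: the international pool 292/358 = 81.6%, the early-round pool 242/316 = 76.6% → the international pool
Overall: the international pool 839/1081 = 77.6%, the early-round pool 825/1012 = 81.5% → the early-round pool
Neither sweeps: the international pool wins 1 of 4 groups, the early-round pool wins 3. The early-round pool wins overall but not every group — no Simpson reversal.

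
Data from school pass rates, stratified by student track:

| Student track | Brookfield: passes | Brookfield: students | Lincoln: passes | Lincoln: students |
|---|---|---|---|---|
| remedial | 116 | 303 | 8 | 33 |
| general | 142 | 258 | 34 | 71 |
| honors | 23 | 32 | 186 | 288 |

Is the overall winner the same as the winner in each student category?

No

Remedial: Brookfield 116/303 = 38.3%, Lincoln 8/33 = 24.2% → Brookfield
General: Brookfield 142/258 = 55.0%, Lincoln 34/71 = 47.9% → Brookfield
Honors: Brookfield 23/32 = 71.9%, Lincoln 186/288 = 64.6% → Brookfield
Overall: Brookfield 281/593 = 47.4%, Lincoln 228/392 = 58.2% → Lincoln
Brookfield wins each student group but Lincoln wins overall — the comparison reverses. Brookfield's students skew toward remedial, which has a lower base rate.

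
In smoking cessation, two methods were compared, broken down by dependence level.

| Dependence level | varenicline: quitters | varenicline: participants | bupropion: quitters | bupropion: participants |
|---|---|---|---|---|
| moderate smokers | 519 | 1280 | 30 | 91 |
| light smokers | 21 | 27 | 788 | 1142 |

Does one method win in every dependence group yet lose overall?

Yes

Moderate smokers: varenicline 519/1280 = 40.5%, bupropion 30/91 = 33.0% → varenicline
Light smokers: varenicline 21/27 = 77.8%, bupropion 788/1142 = 69.0% → varenicline
Overall: varenicline 540/1307 = 41.3%, bupropion 818/1233 = 66.3% → bupropion
Varenicline wins each dependence group but bupropion wins overall — the comparison reverses. Varenicline's participants skew toward moderate smokers, which has a lower base rate.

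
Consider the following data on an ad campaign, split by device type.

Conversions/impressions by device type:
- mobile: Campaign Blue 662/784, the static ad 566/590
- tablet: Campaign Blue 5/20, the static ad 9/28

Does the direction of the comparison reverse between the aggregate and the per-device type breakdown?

Mobile: Campaign Blue 662/784 = 84.4%, the static ad 566/590 = 95.9% → the static ad
Tablet: Campaign Blue 5/20 = 25.0%, the static ad 9/28 = 32.1% → the static ad
Overall: Campaign Blue 667/804 = 83.0%, the static ad 575/618 = 93.0% → the static ad
The static ad wins overall and in every device group — no reversal.

No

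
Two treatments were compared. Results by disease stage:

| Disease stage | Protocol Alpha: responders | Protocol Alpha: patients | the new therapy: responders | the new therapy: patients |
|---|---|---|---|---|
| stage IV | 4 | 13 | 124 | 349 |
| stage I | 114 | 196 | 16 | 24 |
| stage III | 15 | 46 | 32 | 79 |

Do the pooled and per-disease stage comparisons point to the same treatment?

Stage IV: Protocol Alpha 4/13 = 30.8%, the new therapy 124/349 = 35.5% → the new therapy
Stage I: Protocol Alpha 114/196 = 58.2%, the new therapy 16/24 = 66.7% → the new therapy
Stage III: Protocol Alpha 15/46 = 32.6%, the new therapy 32/79 = 40.5% → the new therapy
Overall: Protocol Alpha 133/255 = 52.2%, the new therapy 172/452 = 38.1% → Protocol Alpha
The new therapy wins each disease group but Protocol Alpha wins overall — the comparison reverses. The new therapy's patients skew toward stage IV, which has a lower base rate.

No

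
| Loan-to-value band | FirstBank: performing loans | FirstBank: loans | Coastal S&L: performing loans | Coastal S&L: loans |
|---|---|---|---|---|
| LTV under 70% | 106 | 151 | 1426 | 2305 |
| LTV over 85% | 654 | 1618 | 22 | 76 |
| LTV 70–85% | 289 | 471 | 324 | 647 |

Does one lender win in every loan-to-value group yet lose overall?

LTV under 70%: FirstBank 106/151 = 70.2%, Coastal S&L 1426/2305 = 61.9% → FirstBank
LTV over 85%: FirstBank 654/1618 = 40.4%, Coastal S&L 22/76 = 28.9% → FirstBank
LTV 70–85%: FirstBank 289/471 = 61.4%, Coastal S&L 324/647 = 50.1% → FirstBank
Overall: FirstBank 1049/2240 = 46.8%, Coastal S&L 1772/3028 = 58.5% → Coastal S&L
FirstBank wins each loan-to-value group but Coastal S&L wins overall — the comparison reverses. FirstBank's loans skew toward LTV over 85%, which has a lower base rate.

Yes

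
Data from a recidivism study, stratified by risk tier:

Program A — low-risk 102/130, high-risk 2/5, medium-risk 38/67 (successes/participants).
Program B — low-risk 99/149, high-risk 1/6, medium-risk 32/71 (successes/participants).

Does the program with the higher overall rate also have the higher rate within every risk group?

Low-risk: Program A 102/130 = 78.5%, Program B 99/149 = 66.4% → Program A
High-risk: Program A 2/5 = 40.0%, Program B 1/6 = 16.7% → Program A
Medium-risk: Program A 38/67 = 56.7%, Program B 32/71 = 45.1% → Program A
Overall: Program A 142/202 = 70.3%, Program B 132/226 = 58.4% → Program A
Program A wins overall and in every risk group — no reversal.

Yes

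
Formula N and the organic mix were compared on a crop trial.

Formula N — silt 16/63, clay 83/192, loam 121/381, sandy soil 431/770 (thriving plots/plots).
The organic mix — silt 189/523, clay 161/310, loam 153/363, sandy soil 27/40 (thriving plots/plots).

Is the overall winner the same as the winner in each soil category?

Silt: Formula N 16/63 = 25.4%, the organic mix 189/523 = 36.1% → the organic mix
Clay: Formula N 83/192 = 43.2%, the organic mix 161/310 = 51.9% → the organic mix
Loam: Formula N 121/381 = 31.8%, the organic mix 153/363 = 42.1% → the organic mix
Sandy soil: Formula N 431/770 = 56.0%, the organic mix 27/40 = 67.5% → the organic mix
Overall: Formula N 651/1406 = 46.3%, the organic mix 530/1236 = 42.9% → Formula N
The organic mix wins each soil group but Formula N wins overall — the comparison reverses. The organic mix's plots skew toward silt, which has a lower base rate.

No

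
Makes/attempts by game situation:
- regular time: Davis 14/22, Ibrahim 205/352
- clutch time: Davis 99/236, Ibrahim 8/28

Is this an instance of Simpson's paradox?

Yes

Regular time: Davis 14/22 = 63.6%, Ibrahim 205/352 = 58.2% → Davis
Clutch time: Davis 99/236 = 41.9%, Ibrahim 8/28 = 28.6% → Davis
Overall: Davis 113/258 = 43.8%, Ibrahim 213/380 = 56.1% → Ibrahim
Davis wins each game group but Ibrahim wins overall — the comparison reverses. Davis's attempts skew toward clutch time, which has a lower base rate.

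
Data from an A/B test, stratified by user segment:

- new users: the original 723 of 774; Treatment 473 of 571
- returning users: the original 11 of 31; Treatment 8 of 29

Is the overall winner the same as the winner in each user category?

New users: the original 723/774 = 93.4%, Treatment 473/571 = 82.8% → the original
Returning users: the original 11/31 = 35.5%, Treatment 8/29 = 27.6% → the original
Overall: the original 734/805 = 91.2%, Treatment 481/600 = 80.2% → the original
The original wins overall and in every user group — no reversal.

Yes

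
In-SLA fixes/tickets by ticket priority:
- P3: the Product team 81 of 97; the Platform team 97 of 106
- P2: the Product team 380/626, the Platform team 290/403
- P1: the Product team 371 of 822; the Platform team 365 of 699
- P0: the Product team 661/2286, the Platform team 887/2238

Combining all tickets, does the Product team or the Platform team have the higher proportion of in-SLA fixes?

P3: the Product team 81/97 = 83.5%, the Platform team 97/106 = 91.5% → the Platform team
P2: the Product team 380/626 = 60.7%, the Platform team 290/403 = 72.0% → the Platform team
P1: the Product team 371/822 = 45.1%, the Platform team 365/699 = 52.2% → the Platform team
P0: the Product team 661/2286 = 28.9%, the Platform team 887/2238 = 39.6% → the Platform team
Overall: the Product team 1493/3831 = 39.0%, the Platform team 1639/3446 = 47.6% → the Platform team

the Platform team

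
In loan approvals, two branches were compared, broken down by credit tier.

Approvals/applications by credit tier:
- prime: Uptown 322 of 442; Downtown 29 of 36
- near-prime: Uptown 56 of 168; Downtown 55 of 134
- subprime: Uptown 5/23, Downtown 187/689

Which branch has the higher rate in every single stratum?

Downtown

Prime: Uptown 322/442 = 72.9%, Downtown 29/36 = 80.6% → Downtown
Near-prime: Uptown 56/168 = 33.3%, Downtown 55/134 = 41.0% → Downtown
Subprime: Uptown 5/23 = 21.7%, Downtown 187/689 = 27.1% → Downtown
Downtown has the higher rate in all 3 groups.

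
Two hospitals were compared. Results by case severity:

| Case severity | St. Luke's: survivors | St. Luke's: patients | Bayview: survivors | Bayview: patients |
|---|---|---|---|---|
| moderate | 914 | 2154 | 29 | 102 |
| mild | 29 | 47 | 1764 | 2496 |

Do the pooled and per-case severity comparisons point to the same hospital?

Moderate: St. Luke's 914/2154 = 42.4%, Bayview 29/102 = 28.4% → St. Luke's
Mild: St. Luke's 29/47 = 61.7%, Bayview 1764/2496 = 70.7% → Bayview
Overall: St. Luke's 943/2201 = 42.8%, Bayview 1793/2598 = 69.0% → Bayview
Neither sweeps: St. Luke's wins 1 of 2 groups, Bayview wins 1. Bayview wins overall but not every group — no Simpson reversal.

No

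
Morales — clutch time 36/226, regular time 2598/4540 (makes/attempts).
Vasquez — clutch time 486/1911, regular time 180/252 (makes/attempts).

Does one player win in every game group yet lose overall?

Yes

Clutch time: Morales 36/226 = 15.9%, Vasquez 486/1911 = 25.4% → Vasquez
Regular time: Morales 2598/4540 = 57.2%, Vasquez 180/252 = 71.4% → Vasquez
Overall: Morales 2634/4766 = 55.3%, Vasquez 666/2163 = 30.8% → Morales
Vasquez wins each game group but Morales wins overall — the comparison reverses. Vasquez's attempts skew toward clutch time, which has a lower base rate.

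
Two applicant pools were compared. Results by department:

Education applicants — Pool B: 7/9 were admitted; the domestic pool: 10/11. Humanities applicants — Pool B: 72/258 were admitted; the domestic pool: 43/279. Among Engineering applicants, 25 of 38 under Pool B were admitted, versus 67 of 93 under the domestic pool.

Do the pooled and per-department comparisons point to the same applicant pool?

No

Education: Pool B 7/9 = 77.8%, the domestic pool 10/11 = 90.9% → the domestic pool
Humanities: Pool B 72/258 = 27.9%, the domestic pool 43/279 = 15.4% → Pool B
Engineering: Pool B 25/38 = 65.8%, the domestic pool 67/93 = 72.0% → the domestic pool
Overall: Pool B 104/305 = 34.1%, the domestic pool 120/383 = 31.3% → Pool B
Neither sweeps: Pool B wins 1 of 3 groups, the domestic pool wins 2. Pool B wins overall but not every group — no Simpson reversal.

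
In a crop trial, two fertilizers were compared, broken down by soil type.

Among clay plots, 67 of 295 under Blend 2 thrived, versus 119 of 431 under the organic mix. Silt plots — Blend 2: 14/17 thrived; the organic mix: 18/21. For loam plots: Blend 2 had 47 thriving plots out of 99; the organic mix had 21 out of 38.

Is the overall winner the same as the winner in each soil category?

Clay: Blend 2 67/295 = 22.7%, the organic mix 119/431 = 27.6% → the organic mix
Silt: Blend 2 14/17 = 82.4%, the organic mix 18/21 = 85.7% → the organic mix
Loam: Blend 2 47/99 = 47.5%, the organic mix 21/38 = 55.3% → the organic mix
Overall: Blend 2 128/411 = 31.1%, the organic mix 158/490 = 32.2% → the organic mix
The organic mix wins overall and in every soil group — no reversal.

Yes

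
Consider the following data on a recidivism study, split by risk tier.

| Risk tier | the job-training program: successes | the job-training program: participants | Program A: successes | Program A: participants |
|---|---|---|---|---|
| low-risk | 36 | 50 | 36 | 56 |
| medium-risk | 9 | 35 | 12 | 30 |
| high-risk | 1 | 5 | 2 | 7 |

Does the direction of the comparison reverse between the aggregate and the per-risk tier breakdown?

Low-risk: the job-training program 36/50 = 72.0%, Program A 36/56 = 64.3% → the job-training program
Medium-risk: the job-training program 9/35 = 25.7%, Program A 12/30 = 40.0% → Program A
High-risk: the job-training program 1/5 = 20.0%, Program A 2/7 = 28.6% → Program A
Overall: the job-training program 46/90 = 51.1%, Program A 50/93 = 53.8% → Program A
Neither sweeps: the job-training program wins 1 of 3 groups, Program A wins 2. Program A wins overall but not every group — no Simpson reversal.

No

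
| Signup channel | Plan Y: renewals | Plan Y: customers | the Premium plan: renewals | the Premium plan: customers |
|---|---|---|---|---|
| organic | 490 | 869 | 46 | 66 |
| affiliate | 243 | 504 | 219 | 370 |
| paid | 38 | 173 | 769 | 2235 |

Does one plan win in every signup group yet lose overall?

Organic: Plan Y 490/869 = 56.4%, the Premium plan 46/66 = 69.7% → the Premium plan
Affiliate: Plan Y 243/504 = 48.2%, the Premium plan 219/370 = 59.2% → the Premium plan
Paid: Plan Y 38/173 = 22.0%, the Premium plan 769/2235 = 34.4% → the Premium plan
Overall: Plan Y 771/1546 = 49.9%, the Premium plan 1034/2671 = 38.7% → Plan Y
The Premium plan wins each signup group but Plan Y wins overall — the comparison reverses. The Premium plan's customers skew toward paid, which has a lower base rate.

Yes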